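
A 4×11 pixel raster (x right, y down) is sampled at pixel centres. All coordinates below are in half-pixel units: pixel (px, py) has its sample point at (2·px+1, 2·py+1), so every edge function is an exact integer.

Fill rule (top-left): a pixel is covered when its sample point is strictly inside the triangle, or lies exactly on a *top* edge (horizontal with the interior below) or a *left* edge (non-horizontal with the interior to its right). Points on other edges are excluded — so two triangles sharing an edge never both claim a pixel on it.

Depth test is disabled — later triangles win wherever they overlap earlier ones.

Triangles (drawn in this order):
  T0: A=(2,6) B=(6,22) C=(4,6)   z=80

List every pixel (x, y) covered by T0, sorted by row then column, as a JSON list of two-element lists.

T0:
  2·area = 32  (B↔C swapped to make it positive)
  edge (2, 6)→(4, 6): d=(2,0) top-left  bias=+0
  edge (4, 6)→(6, 22): d=(2,16) right/bottom  bias=-1
  edge (6, 22)→(2, 6): d=(-4,-16) top-left  bias=+0
    (1,3)@(3, 7): e=[2,18,12] → X
    (2,3)@(5, 7): e=[2,-14,44] → .
    (1,4)@(3, 9): e=[6,22,4] → X
    (2,4)@(5, 9): e=[6,-10,36] → .
    (1,5)@(3, 11): e=[10,26,-4] → .
    (2,7)@(5, 15): e=[18,2,12] → X
    (3,7)@(7, 15): e=[18,-30,44] → .
    (2,8)@(5, 17): e=[22,6,4] → X
    (3,8)@(7, 17): e=[22,-26,36] → .
    (2,9)@(5, 19): e=[26,10,-4] → .
  covered (4 px):
    . . . .
    . . . .
    . . . .
    . X . .
    . X . .
    . . . .
    . . . .
    . . X .
    . . X .
    . . . .
    . . . .

Answer: [[1,3],[1,4],[2,7],[2,8]]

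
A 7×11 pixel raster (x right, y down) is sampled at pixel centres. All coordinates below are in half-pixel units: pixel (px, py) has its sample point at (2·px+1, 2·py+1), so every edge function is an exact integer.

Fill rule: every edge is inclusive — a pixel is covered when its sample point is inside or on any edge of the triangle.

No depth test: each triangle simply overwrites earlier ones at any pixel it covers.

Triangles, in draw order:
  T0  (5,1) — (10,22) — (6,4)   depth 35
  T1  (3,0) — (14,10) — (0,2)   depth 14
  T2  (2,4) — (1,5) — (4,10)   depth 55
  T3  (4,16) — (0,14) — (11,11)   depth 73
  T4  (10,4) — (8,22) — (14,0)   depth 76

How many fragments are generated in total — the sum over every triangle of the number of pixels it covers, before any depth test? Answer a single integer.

T0:
  2·area = 6  (B↔C swapped to make it positive)
  edge (5, 1)→(6, 4): d=(1,3) inclusive
  edge (6, 4)→(10, 22): d=(4,18) inclusive
  edge (10, 22)→(5, 1): d=(-5,-21) inclusive
    (2,0)@(5, 1): e=[0,6,0] → #  [on edge]
    (3,0)@(7, 1): e=[-6,-30,42] → ·
    (2,1)@(5, 3): e=[2,14,-10] → ·
    (3,3)@(7, 7): e=[0,-6,12] → ·  [on edge]
    (3,4)@(7, 9): e=[2,2,2] → #
    (4,4)@(9, 9): e=[-4,-34,44] → ·
    (3,5)@(7, 11): e=[4,10,-8] → ·
    (4,6)@(9, 13): e=[0,-18,24] → ·  [on edge]
    (5,9)@(11, 19): e=[0,-30,36] → ·  [on edge]
  covered (2 px):
    · · # · · · ·
    · · · · · · ·
    · · · · · · ·
    · · · · · · ·
    · · · # · · ·
    · · · · · · ·
    · · · · · · ·
    · · · · · · ·
    · · · · · · ·
    · · · · · · ·
    · · · · · · ·
T1:
  2·area = 52
  edge (3, 0)→(14, 10): d=(11,10) inclusive
  edge (14, 10)→(0, 2): d=(-14,-8) inclusive
  edge (0, 2)→(3, 0): d=(3,-2) inclusive
    (1,0)@(3, 1): e=[11,38,3] → #
    (2,0)@(5, 1): e=[-9,54,7] → ·
    (1,1)@(3, 3): e=[33,10,9] → #
    (2,1)@(5, 3): e=[13,26,13] → #
    (3,1)@(7, 3): e=[-7,42,17] → ·
    (1,2)@(3, 5): e=[55,-18,15] → ·
    (2,2)@(5, 5): e=[35,-2,19] → ·
    (3,2)@(7, 5): e=[15,14,23] → #
    (4,2)@(9, 5): e=[-5,30,27] → ·
    (3,3)@(7, 7): e=[37,-14,29] → ·
    (4,3)@(9, 7): e=[17,2,33] → #
    (5,3)@(11, 7): e=[-3,18,37] → ·
  covered (5 px):
    · # · · · · ·
    · # # · · · ·
    · · · # · · ·
    · · · · # · ·
    · · · · · · ·
    · · · · · · ·
    · · · · · · ·
    · · · · · · ·
    · · · · · · ·
    · · · · · · ·
    · · · · · · ·
T2:
  2·area = 8  (B↔C swapped to make it positive)
  edge (2, 4)→(4, 10): d=(2,6) inclusive
  edge (4, 10)→(1, 5): d=(-3,-5) inclusive
  edge (1, 5)→(2, 4): d=(1,-1) inclusive
    (0,0)@(1, 1): e=[0,12,-4] → ·  [on edge]
    (2,0)@(5, 1): e=[-24,32,0] → ·  [on edge]
    (1,1)@(3, 3): e=[-8,16,0] → ·  [on edge]
    (0,2)@(1, 5): e=[8,0,0] → #  [on edge]
    (1,2)@(3, 5): e=[-4,10,2] → ·
    (0,3)@(1, 7): e=[12,-6,2] → ·
    (1,3)@(3, 7): e=[0,4,4] → #  [on edge]
    (2,3)@(5, 7): e=[-12,14,6] → ·
    (1,4)@(3, 9): e=[4,-2,6] → ·
    (2,6)@(5, 13): e=[0,-4,12] → ·  [on edge]
    (3,7)@(7, 15): e=[-8,0,16] → ·  [on edge]
    (3,9)@(7, 19): e=[0,-12,20] → ·  [on edge]
  covered (2 px):
    · · · · · · ·
    · · · · · · ·
    # · · · · · ·
    · # · · · · ·
    · · · · · · ·
    · · · · · · ·
    · · · · · · ·
    · · · · · · ·
    · · · · · · ·
    · · · · · · ·
    · · · · · · ·
T3:
  2·area = 34
  edge (4, 16)→(0, 14): d=(-4,-2) inclusive
  edge (0, 14)→(11, 11): d=(11,-3) inclusive
  edge (11, 11)→(4, 16): d=(-7,5) inclusive
    (5,5)@(11, 11): e=[34,0,0] → #  [on edge]
    (6,5)@(13, 11): e=[38,6,-10] → ·
    (2,6)@(5, 13): e=[14,4,16] → #
    (3,6)@(7, 13): e=[18,10,6] → #
    (4,6)@(9, 13): e=[22,16,-4] → ·
    (5,6)@(11, 13): e=[26,22,-14] → ·
    (1,7)@(3, 15): e=[2,20,12] → #
    (3,7)@(7, 15): e=[10,32,-8] → ·
    (1,8)@(3, 17): e=[-6,42,-2] → ·
    (2,8)@(5, 17): e=[-2,48,-12] → ·
  covered (5 px):
    · · · · · · ·
    · · · · · · ·
    · · · · · · ·
    · · · · · · ·
    · · · · · · ·
    · · · · · # ·
    · · # # · · ·
    · # # · · · ·
    · · · · · · ·
    · · · · · · ·
    · · · · · · ·
T4:
  2·area = 64  (B↔C swapped to make it positive)
  edge (10, 4)→(14, 0): d=(4,-4) inclusive
  edge (14, 0)→(8, 22): d=(-6,22) inclusive
  edge (8, 22)→(10, 4): d=(2,-18) inclusive
    (6,0)@(13, 1): e=[0,16,48] → #  [on edge]
    (5,1)@(11, 3): e=[0,48,16] → #  [on edge]
    (4,2)@(9, 5): e=[0,80,-16] → ·  [on edge]
    (5,2)@(11, 5): e=[8,36,20] → #
    (6,2)@(13, 5): e=[16,-8,56] → ·
    (3,3)@(7, 7): e=[0,112,-48] → ·  [on edge]
    (5,3)@(11, 7): e=[16,24,24] → #
    (6,3)@(13, 7): e=[24,-20,60] → ·
    (2,4)@(5, 9): e=[0,144,-80] → ·  [on edge]
    (5,4)@(11, 9): e=[24,12,28] → #
    (6,4)@(13, 9): e=[32,-32,64] → ·
    (1,5)@(3, 11): e=[0,176,-112] → ·  [on edge]
    (5,5)@(11, 11): e=[32,0,32] → #  [on edge]
    (0,6)@(1, 13): e=[0,208,-144] → ·  [on edge]
    (4,6)@(9, 13): e=[32,32,0] → #  [on edge]
  covered (10 px):
    · · · · · · #
    · · · · · # #
    · · · · · # ·
    · · · · · # ·
    · · · · · # ·
    · · · · · # ·
    · · · · # · ·
    · · · · # · ·
    · · · · # · ·
    · · · · · · ·
    · · · · · · ·

Answer: 24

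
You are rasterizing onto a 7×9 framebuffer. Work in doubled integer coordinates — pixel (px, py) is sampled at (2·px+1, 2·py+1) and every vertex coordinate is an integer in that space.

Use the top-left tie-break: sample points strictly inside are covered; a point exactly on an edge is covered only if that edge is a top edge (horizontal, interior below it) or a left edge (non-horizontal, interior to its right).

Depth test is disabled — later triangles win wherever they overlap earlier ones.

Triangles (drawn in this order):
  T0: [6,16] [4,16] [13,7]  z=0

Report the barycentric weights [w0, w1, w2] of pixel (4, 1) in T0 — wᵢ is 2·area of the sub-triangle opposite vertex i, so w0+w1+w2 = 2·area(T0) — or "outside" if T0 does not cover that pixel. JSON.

T0:
  2·area = 18
  edge (6, 16)→(4, 16): d=(-2,0) right/bottom  bias=-1
  edge (4, 16)→(13, 7): d=(9,-9) top-left  bias=+0
  edge (13, 7)→(6, 16): d=(-7,9) right/bottom  bias=-1
    (6,3)@(13, 7): e=[18,0,0] → .  [on edge]
    (5,4)@(11, 9): e=[14,0,4] → X  [on edge]
    (6,4)@(13, 9): e=[14,18,-14] → .
    (4,5)@(9, 11): e=[10,0,8] → X  [on edge]
    (5,5)@(11, 11): e=[10,18,-10] → .
    (3,6)@(7, 13): e=[6,0,12] → X  [on edge]
    (4,6)@(9, 13): e=[6,18,-6] → .
    (2,7)@(5, 15): e=[2,0,16] → X  [on edge]
    (3,7)@(7, 15): e=[2,18,-2] → .
    (1,8)@(3, 17): e=[-2,0,20] → .  [on edge]
    (2,8)@(5, 17): e=[-2,18,2] → .
  covered (4 px):
    . . . . . . .
    . . . . . . .
    . . . . . . .
    . . . . . . .
    . . . . . X .
    . . . . X . .
    . . . X . . .
    . . X . . . .
    . . . . . . .

Final: "outside"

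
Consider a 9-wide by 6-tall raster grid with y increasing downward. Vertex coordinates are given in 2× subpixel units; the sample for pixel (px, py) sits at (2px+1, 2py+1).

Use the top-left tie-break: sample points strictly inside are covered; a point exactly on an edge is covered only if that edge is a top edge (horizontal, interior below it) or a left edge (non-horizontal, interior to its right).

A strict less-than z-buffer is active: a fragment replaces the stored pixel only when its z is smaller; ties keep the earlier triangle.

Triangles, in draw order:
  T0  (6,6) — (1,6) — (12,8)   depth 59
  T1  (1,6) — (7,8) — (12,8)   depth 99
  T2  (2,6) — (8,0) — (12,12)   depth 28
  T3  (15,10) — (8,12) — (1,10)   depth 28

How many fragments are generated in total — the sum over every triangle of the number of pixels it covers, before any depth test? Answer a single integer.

T0:
  2·area = 10  (B↔C swapped to make it positive)
  edge (6, 6)→(12, 8): d=(6,2) right/bottom  bias=-1
  edge (12, 8)→(1, 6): d=(-11,-2) top-left  bias=+0
  edge (1, 6)→(6, 6): d=(5,0) top-left  bias=+0
    (1,2)@(3, 5): e=[0,15,-5] → ·  [on edge]
    (3,3)@(7, 7): e=[4,1,5] → #
    (4,3)@(9, 7): e=[0,5,5] → ·  [on edge]
    (3,4)@(7, 9): e=[16,-21,15] → ·
    (7,4)@(15, 9): e=[0,-5,15] → ·  [on edge]
  covered (1 px):
    · · · · · · · · ·
    · · · · · · · · ·
    · · · · · · · · ·
    · · · # · · · · ·
    · · · · · · · · ·
    · · · · · · · · ·
T1:
  2·area = 10  (B↔C swapped to make it positive)
  edge (1, 6)→(12, 8): d=(11,2) right/bottom  bias=-1
  edge (12, 8)→(7, 8): d=(-5,0) right/bottom  bias=-1
  edge (7, 8)→(1, 6): d=(-6,-2) top-left  bias=+0
    (2,3)@(5, 7): e=[3,5,2] → #
    (3,3)@(7, 7): e=[-1,5,6] → ·
    (2,4)@(5, 9): e=[25,-5,-10] → ·
  covered (1 px):
    · · · · · · · · ·
    · · · · · · · · ·
    · · · · · · · · ·
    · · # · · · · · ·
    · · · · · · · · ·
    · · · · · · · · ·
T2:
  2·area = 96
  edge (2, 6)→(8, 0): d=(6,-6) top-left  bias=+0
  edge (8, 0)→(12, 12): d=(4,12) right/bottom  bias=-1
  edge (12, 12)→(2, 6): d=(-10,-6) top-left  bias=+0
    (3,0)@(7, 1): e=[0,16,80] → #  [on edge]
    (4,0)@(9, 1): e=[12,-8,92] → ·
    (2,1)@(5, 3): e=[0,48,48] → #  [on edge]
    (4,1)@(9, 3): e=[24,0,72] → ·  [on edge]
    (1,2)@(3, 5): e=[0,80,16] → #  [on edge]
    (4,2)@(9, 5): e=[36,8,52] → #
    (5,2)@(11, 5): e=[48,-16,64] → ·
    (0,3)@(1, 7): e=[0,112,-16] → ·  [on edge]
    (1,3)@(3, 7): e=[12,88,-4] → ·
    (2,3)@(5, 7): e=[24,64,8] → #
    (5,3)@(11, 7): e=[60,-8,44] → ·
    (2,4)@(5, 9): e=[36,72,-12] → ·
    (3,4)@(7, 9): e=[48,48,0] → #  [on edge]
    (5,4)@(11, 9): e=[72,0,24] → ·  [on edge]
  covered (13 px):
    · · · # · · · · ·
    · · # # · · · · ·
    · # # # # · · · ·
    · · # # # · · · ·
    · · · # # · · · ·
    · · · · · # · · ·
T3:
  2·area = 28
  edge (15, 10)→(8, 12): d=(-7,2) right/bottom  bias=-1
  edge (8, 12)→(1, 10): d=(-7,-2) top-left  bias=+0
  edge (1, 10)→(15, 10): d=(14,0) top-left  bias=+0
    (2,5)@(5, 11): e=[13,1,14] → #
    (3,5)@(7, 11): e=[9,5,14] → #
    (4,5)@(9, 11): e=[5,9,14] → #
    (5,5)@(11, 11): e=[1,13,14] → #
    (6,5)@(13, 11): e=[-3,17,14] → ·
  covered (4 px):
    · · · · · · · · ·
    · · · · · · · · ·
    · · · · · · · · ·
    · · · · · · · · ·
    · · · · · · · · ·
    · · # # # # · · ·

Result: 19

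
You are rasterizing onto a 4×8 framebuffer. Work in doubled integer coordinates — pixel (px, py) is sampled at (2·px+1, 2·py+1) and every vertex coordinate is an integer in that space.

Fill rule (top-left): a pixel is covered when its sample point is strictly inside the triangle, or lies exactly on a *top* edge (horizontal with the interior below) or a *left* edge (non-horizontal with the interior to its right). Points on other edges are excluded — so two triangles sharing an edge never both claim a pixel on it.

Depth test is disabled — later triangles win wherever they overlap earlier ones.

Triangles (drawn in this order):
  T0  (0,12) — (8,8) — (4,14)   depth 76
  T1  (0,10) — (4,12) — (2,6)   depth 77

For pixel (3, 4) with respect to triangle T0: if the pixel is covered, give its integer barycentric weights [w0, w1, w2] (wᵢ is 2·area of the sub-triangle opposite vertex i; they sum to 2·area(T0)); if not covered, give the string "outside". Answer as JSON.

T0:
  2·area = 32
  edge (0, 12)→(8, 8): d=(8,-4) top-left  bias=+0
  edge (8, 8)→(4, 14): d=(-4,6) right/bottom  bias=-1
  edge (4, 14)→(0, 12): d=(-4,-2) top-left  bias=+0
    (3,4)@(7, 9): e=[4,2,26] → #
    (1,5)@(3, 11): e=[4,18,10] → #
    (2,5)@(5, 11): e=[12,6,14] → #
    (3,5)@(7, 11): e=[20,-6,18] → ·
    (1,6)@(3, 13): e=[20,10,2] → #
    (2,6)@(5, 13): e=[28,-2,6] → ·
    (1,7)@(3, 15): e=[36,2,-6] → ·
  covered (4 px):
    · · · ·
    · · · ·
    · · · ·
    · · · ·
    · · · #
    · # # ·
    · # · ·
    · · · ·
T1:
  2·area = 20  (B↔C swapped to make it positive)
  edge (0, 10)→(2, 6): d=(2,-4) top-left  bias=+0
  edge (2, 6)→(4, 12): d=(2,6) right/bottom  bias=-1
  edge (4, 12)→(0, 10): d=(-4,-2) top-left  bias=+0
    (0,1)@(1, 3): e=[-10,0,30] → ·  [on edge]
    (0,4)@(1, 9): e=[2,12,6] → #
    (1,4)@(3, 9): e=[10,0,10] → ·  [on edge]
    (0,5)@(1, 11): e=[6,16,-2] → ·
    (1,5)@(3, 11): e=[14,4,2] → #
    (2,5)@(5, 11): e=[22,-8,6] → ·
    (1,6)@(3, 13): e=[18,8,-6] → ·
    (2,7)@(5, 15): e=[30,0,-10] → ·  [on edge]
  covered (2 px):
    · · · ·
    · · · ·
    · · · ·
    · · · ·
    # · · ·
    · # · ·
    · · · ·
    · · · ·

Answer: [2,26,4]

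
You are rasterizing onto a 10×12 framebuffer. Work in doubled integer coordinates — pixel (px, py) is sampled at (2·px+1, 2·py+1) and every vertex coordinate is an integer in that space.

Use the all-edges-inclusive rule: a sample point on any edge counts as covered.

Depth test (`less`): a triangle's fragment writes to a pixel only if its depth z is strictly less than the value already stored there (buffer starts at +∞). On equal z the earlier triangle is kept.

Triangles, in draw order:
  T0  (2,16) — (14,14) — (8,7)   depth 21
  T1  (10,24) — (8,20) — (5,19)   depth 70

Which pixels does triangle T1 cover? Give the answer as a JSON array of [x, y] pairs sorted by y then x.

T0:
  2·area = 96  (B↔C swapped to make it positive)
  edge (2, 16)→(8, 7): d=(6,-9) inclusive
  edge (8, 7)→(14, 14): d=(6,7) inclusive
  edge (14, 14)→(2, 16): d=(-12,2) inclusive
    (3,4)@(7, 9): e=[3,19,74] → X
    (4,4)@(9, 9): e=[21,5,70] → X
    (5,4)@(11, 9): e=[39,-9,66] → .
    (3,5)@(7, 11): e=[15,31,50] → X
    (5,5)@(11, 11): e=[51,3,42] → X
    (6,5)@(13, 11): e=[69,-11,38] → .
    (2,6)@(5, 13): e=[9,57,30] → X
    (6,6)@(13, 13): e=[81,1,14] → X
    (7,6)@(15, 13): e=[99,-13,10] → .
    (1,7)@(3, 15): e=[3,83,10] → X
    (4,7)@(9, 15): e=[57,41,-2] → .
    (5,7)@(11, 15): e=[75,27,-6] → .
  covered (13 px):
    . . . . . . . . . .
    . . . . . . . . . .
    . . . . . . . . . .
    . . . . . . . . . .
    . . . X X . . . . .
    . . . X X X . . . .
    . . X X X X X . . .
    . X X X . . . . . .
    . . . . . . . . . .
    . . . . . . . . . .
    . . . . . . . . . .
    . . . . . . . . . .
T1:
  2·area = 10  (B↔C swapped to make it positive)
  edge (10, 24)→(5, 19): d=(-5,-5) inclusive
  edge (5, 19)→(8, 20): d=(3,1) inclusive
  edge (8, 20)→(10, 24): d=(2,4) inclusive
    (0,7)@(1, 15): e=[0,-8,18] → .  [on edge]
    (1,8)@(3, 17): e=[0,-4,14] → .  [on edge]
    (2,9)@(5, 19): e=[0,0,10] → X  [on edge]
    (3,9)@(7, 19): e=[10,-2,2] → .
    (2,10)@(5, 21): e=[-10,6,14] → .
    (3,10)@(7, 21): e=[0,4,6] → X  [on edge]
    (4,10)@(9, 21): e=[10,2,-2] → .
    (5,10)@(11, 21): e=[20,0,-10] → .  [on edge]
    (3,11)@(7, 23): e=[-10,10,10] → .
    (4,11)@(9, 23): e=[0,8,2] → X  [on edge]
    (5,11)@(11, 23): e=[10,6,-6] → .
    (8,11)@(17, 23): e=[40,0,-30] → .  [on edge]
  covered (3 px):
    . . . . . . . . . .
    . . . . . . . . . .
    . . . . . . . . . .
    . . . . . . . . . .
    . . . . . . . . . .
    . . . . . . . . . .
    . . . . . . . . . .
    . . . . . . . . . .
    . . . . . . . . . .
    . . X . . . . . . .
    . . . X . . . . . .
    . . . . X . . . . .

Result: [[2,9],[3,10],[4,11]]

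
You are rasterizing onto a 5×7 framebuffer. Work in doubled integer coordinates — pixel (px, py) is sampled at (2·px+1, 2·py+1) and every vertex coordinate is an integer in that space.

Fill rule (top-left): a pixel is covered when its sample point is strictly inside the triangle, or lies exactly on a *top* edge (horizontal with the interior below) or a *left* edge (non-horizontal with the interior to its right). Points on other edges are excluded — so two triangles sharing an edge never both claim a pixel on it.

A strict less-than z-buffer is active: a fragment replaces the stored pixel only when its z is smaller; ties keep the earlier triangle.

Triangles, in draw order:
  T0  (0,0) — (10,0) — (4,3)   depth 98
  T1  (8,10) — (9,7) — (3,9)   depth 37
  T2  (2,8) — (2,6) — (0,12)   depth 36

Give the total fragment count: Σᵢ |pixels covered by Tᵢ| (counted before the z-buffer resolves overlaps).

T0:
  2·area = 30
  edge (0, 0)→(10, 0): d=(10,0) top-left  bias=+0
  edge (10, 0)→(4, 3): d=(-6,3) right/bottom  bias=-1
  edge (4, 3)→(0, 0): d=(-4,-3) top-left  bias=+0
    (1,0)@(3, 1): e=[10,15,5] → █
    (2,0)@(5, 1): e=[10,9,11] → █
    (3,0)@(7, 1): e=[10,3,17] → █
    (4,0)@(9, 1): e=[10,-3,23] → ·
    (1,1)@(3, 3): e=[30,3,-3] → ·
    (2,1)@(5, 3): e=[30,-3,3] → ·
    (3,1)@(7, 3): e=[30,-9,9] → ·
  covered (3 px):
    · █ █ █ ·
    · · · · ·
    · · · · ·
    · · · · ·
    · · · · ·
    · · · · ·
    · · · · ·
T1:
  2·area = 16  (B↔C swapped to make it positive)
  edge (8, 10)→(3, 9): d=(-5,-1) top-left  bias=+0
  edge (3, 9)→(9, 7): d=(6,-2) top-left  bias=+0
  edge (9, 7)→(8, 10): d=(-1,3) right/bottom  bias=-1
    (4,3)@(9, 7): e=[16,0,0] → ·  [on edge]
    (1,4)@(3, 9): e=[0,0,16] → █  [on edge]
    (2,4)@(5, 9): e=[2,4,10] → █
    (3,4)@(7, 9): e=[4,8,4] → █
    (4,4)@(9, 9): e=[6,12,-2] → ·
    (1,5)@(3, 11): e=[-10,12,14] → ·
    (2,5)@(5, 11): e=[-8,16,8] → ·
    (3,5)@(7, 11): e=[-6,20,2] → ·
    (3,6)@(7, 13): e=[-16,32,0] → ·  [on edge]
  covered (3 px):
    · · · · ·
    · · · · ·
    · · · · ·
    · · · · ·
    · █ █ █ ·
    · · · · ·
    · · · · ·
T2:
  2·area = 4  (B↔C swapped to make it positive)
  edge (2, 8)→(0, 12): d=(-2,4) right/bottom  bias=-1
  edge (0, 12)→(2, 6): d=(2,-6) top-left  bias=+0
  edge (2, 6)→(2, 8): d=(0,2) right/bottom  bias=-1
    (1,1)@(3, 3): e=[6,0,-2] → ·  [on edge]
    (0,4)@(1, 9): e=[2,0,2] → █  [on edge]
    (1,4)@(3, 9): e=[-6,12,-2] → ·
    (0,5)@(1, 11): e=[-2,4,2] → ·
  covered (1 px):
    · · · · ·
    · · · · ·
    · · · · ·
    · · · · ·
    █ · · · ·
    · · · · ·
    · · · · ·

Final: 7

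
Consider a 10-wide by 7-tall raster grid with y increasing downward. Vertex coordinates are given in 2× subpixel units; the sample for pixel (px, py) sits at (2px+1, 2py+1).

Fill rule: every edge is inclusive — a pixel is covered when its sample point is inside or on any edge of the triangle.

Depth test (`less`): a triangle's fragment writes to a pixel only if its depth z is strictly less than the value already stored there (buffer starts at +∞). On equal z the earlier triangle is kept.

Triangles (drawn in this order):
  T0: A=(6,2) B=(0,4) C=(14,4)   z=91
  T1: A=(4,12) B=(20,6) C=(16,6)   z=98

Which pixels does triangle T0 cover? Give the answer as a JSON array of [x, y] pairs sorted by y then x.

T0:
  2·area = 28  (B↔C swapped to make it positive)
  edge (6, 2)→(14, 4): d=(8,2) inclusive
  edge (14, 4)→(0, 4): d=(-14,0) inclusive
  edge (0, 4)→(6, 2): d=(6,-2) inclusive
    (4,0)@(9, 1): e=[-14,42,0] → ·  [on edge]
    (1,1)@(3, 3): e=[14,14,0] → █  [on edge]
    (2,1)@(5, 3): e=[10,14,4] → █
    (3,1)@(7, 3): e=[6,14,8] → █
    (4,1)@(9, 3): e=[2,14,12] → █
    (5,1)@(11, 3): e=[-2,14,16] → ·
    (1,2)@(3, 5): e=[30,-14,12] → ·
    (2,2)@(5, 5): e=[26,-14,16] → ·
    (3,2)@(7, 5): e=[22,-14,20] → ·
    (4,2)@(9, 5): e=[18,-14,24] → ·
  covered (4 px):
    · · · · · · · · · ·
    · █ █ █ █ · · · · ·
    · · · · · · · · · ·
    · · · · · · · · · ·
    · · · · · · · · · ·
    · · · · · · · · · ·
    · · · · · · · · · ·
T1:
  2·area = 24  (B↔C swapped to make it positive)
  edge (4, 12)→(16, 6): d=(12,-6) inclusive
  edge (16, 6)→(20, 6): d=(4,0) inclusive
  edge (20, 6)→(4, 12): d=(-16,6) inclusive
    (7,3)@(15, 7): e=[6,4,14] → █
    (8,3)@(17, 7): e=[18,4,2] → █
    (9,3)@(19, 7): e=[30,4,-10] → ·
    (5,4)@(11, 9): e=[6,12,6] → █
    (6,4)@(13, 9): e=[18,12,-6] → ·
    (7,4)@(15, 9): e=[30,12,-18] → ·
    (8,4)@(17, 9): e=[42,12,-30] → ·
    (5,5)@(11, 11): e=[30,20,-26] → ·
  covered (3 px):
    · · · · · · · · · ·
    · · · · · · · · · ·
    · · · · · · · · · ·
    · · · · · · · █ █ ·
    · · · · · █ · · · ·
    · · · · · · · · · ·
    · · · · · · · · · ·

Answer: [[1,1],[2,1],[3,1],[4,1]]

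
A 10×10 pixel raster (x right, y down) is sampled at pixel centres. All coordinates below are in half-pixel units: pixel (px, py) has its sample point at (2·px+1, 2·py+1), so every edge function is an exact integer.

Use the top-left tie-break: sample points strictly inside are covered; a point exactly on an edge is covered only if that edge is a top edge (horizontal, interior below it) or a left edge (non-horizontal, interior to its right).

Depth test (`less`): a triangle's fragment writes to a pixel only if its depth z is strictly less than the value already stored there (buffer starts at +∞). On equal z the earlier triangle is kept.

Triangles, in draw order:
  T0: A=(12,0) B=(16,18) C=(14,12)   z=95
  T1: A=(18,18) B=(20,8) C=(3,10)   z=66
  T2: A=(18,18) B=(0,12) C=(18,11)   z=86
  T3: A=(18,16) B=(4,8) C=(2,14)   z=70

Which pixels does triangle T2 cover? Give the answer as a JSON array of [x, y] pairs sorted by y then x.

T0:
  2·area = 12
  edge (12, 0)→(16, 18): d=(4,18) right/bottom  bias=-1
  edge (16, 18)→(14, 12): d=(-2,-6) top-left  bias=+0
  edge (14, 12)→(12, 0): d=(-2,-12) top-left  bias=+0
    (5,1)@(11, 3): e=[30,0,-18] → ·  [on edge]
    (6,2)@(13, 5): e=[2,8,2] → #
    (7,2)@(15, 5): e=[-34,20,26] → ·
    (6,3)@(13, 7): e=[10,4,-2] → ·
    (6,4)@(13, 9): e=[18,0,-6] → ·  [on edge]
    (7,7)@(15, 15): e=[6,0,6] → #  [on edge]
    (8,7)@(17, 15): e=[-30,12,30] → ·
    (7,8)@(15, 17): e=[14,-4,2] → ·
  covered (2 px):
    · · · · · · · · · ·
    · · · · · · · · · ·
    · · · · · · # · · ·
    · · · · · · · · · ·
    · · · · · · · · · ·
    · · · · · · · · · ·
    · · · · · · · · · ·
    · · · · · · · # · ·
    · · · · · · · · · ·
    · · · · · · · · · ·
T1:
  2·area = 166  (B↔C swapped to make it positive)
  edge (18, 18)→(3, 10): d=(-15,-8) top-left  bias=+0
  edge (3, 10)→(20, 8): d=(17,-2) top-left  bias=+0
  edge (20, 8)→(18, 18): d=(-2,10) right/bottom  bias=-1
    (6,4)@(13, 9): e=[95,3,68] → #
    (7,4)@(15, 9): e=[111,7,48] → #
    (8,4)@(17, 9): e=[127,11,28] → #
    (9,4)@(19, 9): e=[143,15,8] → #
    (2,5)@(5, 11): e=[1,21,144] → #
    (3,5)@(7, 11): e=[17,25,124] → #
    (4,5)@(9, 11): e=[33,29,104] → #
    (5,5)@(11, 11): e=[49,33,84] → #
    (2,6)@(5, 13): e=[-29,55,140] → ·
    (3,6)@(7, 13): e=[-13,59,120] → ·
    (4,6)@(9, 13): e=[3,63,100] → #
    (9,6)@(19, 13): e=[83,83,0] → ·  [on edge]
  covered (21 px):
    · · · · · · · · · ·
    · · · · · · · · · ·
    · · · · · · · · · ·
    · · · · · · · · · ·
    · · · · · · # # # #
    · · # # # # # # # #
    · · · · # # # # # ·
    · · · · · · # # # ·
    · · · · · · · · # ·
    · · · · · · · · · ·
T2:
  2·area = 126
  edge (18, 18)→(0, 12): d=(-18,-6) top-left  bias=+0
  edge (0, 12)→(18, 11): d=(18,-1) top-left  bias=+0
  edge (18, 11)→(18, 18): d=(0,7) right/bottom  bias=-1
    (1,6)@(3, 13): e=[0,21,105] → #  [on edge]
    (2,6)@(5, 13): e=[12,23,91] → #
    (3,6)@(7, 13): e=[24,25,77] → #
    (4,6)@(9, 13): e=[36,27,63] → #
    (5,6)@(11, 13): e=[48,29,49] → #
    (6,6)@(13, 13): e=[60,31,35] → #
    (7,6)@(15, 13): e=[72,33,21] → #
    (8,6)@(17, 13): e=[84,35,7] → #
    (9,6)@(19, 13): e=[96,37,-7] → ·
    (1,7)@(3, 15): e=[-36,57,105] → ·
    (2,7)@(5, 15): e=[-24,59,91] → ·
    (3,7)@(7, 15): e=[-12,61,77] → ·
    (4,7)@(9, 15): e=[0,63,63] → #  [on edge]
    (7,8)@(15, 17): e=[0,105,21] → #  [on edge]
  covered (15 px):
    · · · · · · · · · ·
    · · · · · · · · · ·
    · · · · · · · · · ·
    · · · · · · · · · ·
    · · · · · · · · · ·
    · · · · · · · · · ·
    · # # # # # # # # ·
    · · · · # # # # # ·
    · · · · · · · # # ·
    · · · · · · · · · ·
T3:
  2·area = 100  (B↔C swapped to make it positive)
  edge (18, 16)→(2, 14): d=(-16,-2) top-left  bias=+0
  edge (2, 14)→(4, 8): d=(2,-6) top-left  bias=+0
  edge (4, 8)→(18, 16): d=(14,8) right/bottom  bias=-1
    (2,2)@(5, 5): e=[150,0,-50] → ·  [on edge]
    (2,4)@(5, 9): e=[86,8,6] → #
    (3,4)@(7, 9): e=[90,20,-10] → ·
    (1,5)@(3, 11): e=[50,0,50] → #  [on edge]
    (3,5)@(7, 11): e=[58,24,18] → #
    (4,5)@(9, 11): e=[62,36,2] → #
    (5,5)@(11, 11): e=[66,48,-14] → ·
    (1,6)@(3, 13): e=[18,4,78] → #
    (5,6)@(11, 13): e=[34,52,14] → #
    (6,6)@(13, 13): e=[38,64,-2] → ·
    (1,7)@(3, 15): e=[-14,8,106] → ·
    (2,7)@(5, 15): e=[-10,20,90] → ·
    (0,8)@(1, 17): e=[-50,0,150] → ·  [on edge]
  covered (13 px):
    · · · · · · · · · ·
    · · · · · · · · · ·
    · · · · · · · · · ·
    · · · · · · · · · ·
    · · # · · · · · · ·
    · # # # # · · · · ·
    · # # # # # · · · ·
    · · · · · # # # · ·
    · · · · · · · · · ·
    · · · · · · · · · ·

Final: [[1,6],[2,6],[3,6],[4,6],[5,6],[6,6],[7,6],[8,6],[4,7],[5,7],[6,7],[7,7],[8,7],[7,8],[8,8]]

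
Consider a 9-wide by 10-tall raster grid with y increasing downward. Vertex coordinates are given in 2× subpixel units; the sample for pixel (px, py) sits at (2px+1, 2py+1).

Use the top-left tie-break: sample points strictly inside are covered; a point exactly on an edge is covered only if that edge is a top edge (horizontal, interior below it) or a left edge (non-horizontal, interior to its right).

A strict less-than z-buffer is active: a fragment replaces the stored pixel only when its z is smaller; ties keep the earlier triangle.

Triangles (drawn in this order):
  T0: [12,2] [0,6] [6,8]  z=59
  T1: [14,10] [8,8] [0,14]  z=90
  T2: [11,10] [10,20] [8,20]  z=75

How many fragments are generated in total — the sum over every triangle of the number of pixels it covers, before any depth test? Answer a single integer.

T0:
  2·area = 48  (B↔C swapped to make it positive)
  edge (12, 2)→(6, 8): d=(-6,6) right/bottom  bias=-1
  edge (6, 8)→(0, 6): d=(-6,-2) top-left  bias=+0
  edge (0, 6)→(12, 2): d=(12,-4) top-left  bias=+0
    (6,0)@(13, 1): e=[0,56,-8] → ·  [on edge]
    (7,0)@(15, 1): e=[-12,60,0] → ·  [on edge]
    (4,1)@(9, 3): e=[12,36,0] → #  [on edge]
    (5,1)@(11, 3): e=[0,40,8] → ·  [on edge]
    (1,2)@(3, 5): e=[36,12,0] → #  [on edge]
    (2,2)@(5, 5): e=[24,16,8] → #
    (3,2)@(7, 5): e=[12,20,16] → #
    (4,2)@(9, 5): e=[0,24,24] → ·  [on edge]
    (1,3)@(3, 7): e=[24,0,24] → #  [on edge]
    (3,3)@(7, 7): e=[0,8,40] → ·  [on edge]
    (1,4)@(3, 9): e=[12,-12,48] → ·
    (2,4)@(5, 9): e=[0,-8,56] → ·  [on edge]
    (4,4)@(9, 9): e=[-24,0,72] → ·  [on edge]
    (1,5)@(3, 11): e=[0,-24,72] → ·  [on edge]
    (7,5)@(15, 11): e=[-72,0,120] → ·  [on edge]
    (0,6)@(1, 13): e=[0,-40,88] → ·  [on edge]
  covered (6 px):
    · · · · · · · · ·
    · · · · # · · · ·
    · # # # · · · · ·
    · # # · · · · · ·
    · · · · · · · · ·
    · · · · · · · · ·
    · · · · · · · · ·
    · · · · · · · · ·
    · · · · · · · · ·
    · · · · · · · · ·
T1:
  2·area = 52  (B↔C swapped to make it positive)
  edge (14, 10)→(0, 14): d=(-14,4) right/bottom  bias=-1
  edge (0, 14)→(8, 8): d=(8,-6) top-left  bias=+0
  edge (8, 8)→(14, 10): d=(6,2) right/bottom  bias=-1
    (2,3)@(5, 7): e=[78,-26,0] → ·  [on edge]
    (3,4)@(7, 9): e=[42,2,8] → #
    (4,4)@(9, 9): e=[34,14,4] → #
    (5,4)@(11, 9): e=[26,26,0] → ·  [on edge]
    (2,5)@(5, 11): e=[22,6,24] → #
    (5,5)@(11, 11): e=[-2,42,12] → ·
    (8,5)@(17, 11): e=[-26,78,0] → ·  [on edge]
    (1,6)@(3, 13): e=[2,10,40] → #
    (2,6)@(5, 13): e=[-6,22,36] → ·
    (3,6)@(7, 13): e=[-14,34,32] → ·
    (4,6)@(9, 13): e=[-22,46,28] → ·
    (1,7)@(3, 15): e=[-26,26,52] → ·
  covered (6 px):
    · · · · · · · · ·
    · · · · · · · · ·
    · · · · · · · · ·
    · · · · · · · · ·
    · · · # # · · · ·
    · · # # # · · · ·
    · # · · · · · · ·
    · · · · · · · · ·
    · · · · · · · · ·
    · · · · · · · · ·
T2:
  2·area = 20
  edge (11, 10)→(10, 20): d=(-1,10) right/bottom  bias=-1
  edge (10, 20)→(8, 20): d=(-2,0) right/bottom  bias=-1
  edge (8, 20)→(11, 10): d=(3,-10) top-left  bias=+0
    (4,8)@(9, 17): e=[13,6,1] → #
    (5,8)@(11, 17): e=[-7,6,21] → ·
    (4,9)@(9, 19): e=[11,2,7] → #
    (5,9)@(11, 19): e=[-9,2,27] → ·
  covered (2 px):
    · · · · · · · · ·
    · · · · · · · · ·
    · · · · · · · · ·
    · · · · · · · · ·
    · · · · · · · · ·
    · · · · · · · · ·
    · · · · · · · · ·
    · · · · · · · · ·
    · · · · # · · · ·
    · · · · # · · · ·

Result: 14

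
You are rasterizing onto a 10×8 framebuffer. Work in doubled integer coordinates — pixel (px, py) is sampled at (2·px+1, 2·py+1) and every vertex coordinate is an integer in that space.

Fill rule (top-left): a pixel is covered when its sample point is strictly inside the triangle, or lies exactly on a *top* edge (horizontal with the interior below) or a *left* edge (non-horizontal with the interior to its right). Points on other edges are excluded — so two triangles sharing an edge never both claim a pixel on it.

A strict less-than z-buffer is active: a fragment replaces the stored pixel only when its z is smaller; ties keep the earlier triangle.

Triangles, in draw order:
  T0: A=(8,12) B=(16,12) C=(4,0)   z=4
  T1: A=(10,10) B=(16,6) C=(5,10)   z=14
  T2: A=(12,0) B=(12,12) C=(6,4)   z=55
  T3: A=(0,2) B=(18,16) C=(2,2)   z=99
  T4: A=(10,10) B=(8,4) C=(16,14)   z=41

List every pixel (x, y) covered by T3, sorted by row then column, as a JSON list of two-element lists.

T0:
  2·area = 96  (B↔C swapped to make it positive)
  edge (8, 12)→(4, 0): d=(-4,-12) top-left  bias=+0
  edge (4, 0)→(16, 12): d=(12,12) right/bottom  bias=-1
  edge (16, 12)→(8, 12): d=(-8,0) right/bottom  bias=-1
    (2,0)@(5, 1): e=[8,0,88] → ·  [on edge]
    (2,1)@(5, 3): e=[0,24,72] → █  [on edge]
    (3,1)@(7, 3): e=[24,0,72] → ·  [on edge]
    (2,2)@(5, 5): e=[-8,48,56] → ·
    (3,2)@(7, 5): e=[16,24,56] → █
    (4,2)@(9, 5): e=[40,0,56] → ·  [on edge]
    (3,3)@(7, 7): e=[8,48,40] → █
    (4,3)@(9, 7): e=[32,24,40] → █
    (5,3)@(11, 7): e=[56,0,40] → ·  [on edge]
    (3,4)@(7, 9): e=[0,72,24] → █  [on edge]
    (5,4)@(11, 9): e=[48,24,24] → █
    (6,4)@(13, 9): e=[72,0,24] → ·  [on edge]
    (7,5)@(15, 11): e=[88,0,8] → ·  [on edge]
    (8,6)@(17, 13): e=[104,0,-8] → ·  [on edge]
    (4,7)@(9, 15): e=[0,120,-24] → ·  [on edge]
    (9,7)@(19, 15): e=[120,0,-24] → ·  [on edge]
  covered (10 px):
    · · · · · · · · · ·
    · · █ · · · · · · ·
    · · · █ · · · · · ·
    · · · █ █ · · · · ·
    · · · █ █ █ · · · ·
    · · · · █ █ █ · · ·
    · · · · · · · · · ·
    · · · · · · · · · ·
T1:
  2·area = 20  (B↔C swapped to make it positive)
  edge (10, 10)→(5, 10): d=(-5,0) right/bottom  bias=-1
  edge (5, 10)→(16, 6): d=(11,-4) top-left  bias=+0
  edge (16, 6)→(10, 10): d=(-6,4) right/bottom  bias=-1
    (4,4)@(9, 9): e=[5,5,10] → █
    (5,4)@(11, 9): e=[5,13,2] → █
    (6,4)@(13, 9): e=[5,21,-6] → ·
    (4,5)@(9, 11): e=[-5,27,-2] → ·
    (5,5)@(11, 11): e=[-5,35,-10] → ·
  covered (2 px):
    · · · · · · · · · ·
    · · · · · · · · · ·
    · · · · · · · · · ·
    · · · · · · · · · ·
    · · · · █ █ · · · ·
    · · · · · · · · · ·
    · · · · · · · · · ·
    · · · · · · · · · ·
T2:
  2·area = 72
  edge (12, 0)→(12, 12): d=(0,12) right/bottom  bias=-1
  edge (12, 12)→(6, 4): d=(-6,-8) top-left  bias=+0
  edge (6, 4)→(12, 0): d=(6,-4) top-left  bias=+0
    (5,0)@(11, 1): e=[12,58,2] → █
    (6,0)@(13, 1): e=[-12,74,10] → ·
    (4,1)@(9, 3): e=[36,30,6] → █
    (6,1)@(13, 3): e=[-12,62,22] → ·
    (3,2)@(7, 5): e=[60,2,10] → █
    (6,2)@(13, 5): e=[-12,50,34] → ·
    (3,3)@(7, 7): e=[60,-10,22] → ·
    (4,3)@(9, 7): e=[36,6,30] → █
    (6,3)@(13, 7): e=[-12,38,46] → ·
    (4,4)@(9, 9): e=[36,-6,42] → ·
    (5,4)@(11, 9): e=[12,10,50] → █
    (6,4)@(13, 9): e=[-12,26,58] → ·
  covered (9 px):
    · · · · · █ · · · ·
    · · · · █ █ · · · ·
    · · · █ █ █ · · · ·
    · · · · █ █ · · · ·
    · · · · · █ · · · ·
    · · · · · · · · · ·
    · · · · · · · · · ·
    · · · · · · · · · ·
T3:
  2·area = 28  (B↔C swapped to make it positive)
  edge (0, 2)→(2, 2): d=(2,0) top-left  bias=+0
  edge (2, 2)→(18, 16): d=(16,14) right/bottom  bias=-1
  edge (18, 16)→(0, 2): d=(-18,-14) top-left  bias=+0
    (1,1)@(3, 3): e=[2,2,24] → █
    (2,1)@(5, 3): e=[2,-26,52] → ·
    (1,2)@(3, 5): e=[6,34,-12] → ·
    (2,2)@(5, 5): e=[6,6,16] → █
    (3,2)@(7, 5): e=[6,-22,44] → ·
    (2,3)@(5, 7): e=[10,38,-20] → ·
    (3,3)@(7, 7): e=[10,10,8] → █
    (4,3)@(9, 7): e=[10,-18,36] → ·
    (3,4)@(7, 9): e=[14,42,-28] → ·
    (4,4)@(9, 9): e=[14,14,0] → █  [on edge]
    (5,4)@(11, 9): e=[14,-14,28] → ·
    (4,5)@(9, 11): e=[18,46,-36] → ·
  covered (4 px):
    · · · · · · · · · ·
    · █ · · · · · · · ·
    · · █ · · · · · · ·
    · · · █ · · · · · ·
    · · · · █ · · · · ·
    · · · · · · · · · ·
    · · · · · · · · · ·
    · · · · · · · · · ·
T4:
  2·area = 28
  edge (10, 10)→(8, 4): d=(-2,-6) top-left  bias=+0
  edge (8, 4)→(16, 14): d=(8,10) right/bottom  bias=-1
  edge (16, 14)→(10, 10): d=(-6,-4) top-left  bias=+0
    (3,0)@(7, 1): e=[0,-14,42] → ·  [on edge]
    (4,3)@(9, 7): e=[0,14,14] → █  [on edge]
    (5,3)@(11, 7): e=[12,-6,22] → ·
    (4,4)@(9, 9): e=[-4,30,2] → ·
    (5,4)@(11, 9): e=[8,10,10] → █
    (6,4)@(13, 9): e=[20,-10,18] → ·
    (5,5)@(11, 11): e=[4,26,-2] → ·
    (6,5)@(13, 11): e=[16,6,6] → █
    (7,5)@(15, 11): e=[28,-14,14] → ·
    (5,6)@(11, 13): e=[0,42,-14] → ·  [on edge]
    (6,6)@(13, 13): e=[12,22,-6] → ·
    (7,6)@(15, 13): e=[24,2,2] → █
  covered (4 px):
    · · · · · · · · · ·
    · · · · · · · · · ·
    · · · · · · · · · ·
    · · · · █ · · · · ·
    · · · · · █ · · · ·
    · · · · · · █ · · ·
    · · · · · · · █ · ·
    · · · · · · · · · ·

Result: [[1,1],[2,2],[3,3],[4,4]]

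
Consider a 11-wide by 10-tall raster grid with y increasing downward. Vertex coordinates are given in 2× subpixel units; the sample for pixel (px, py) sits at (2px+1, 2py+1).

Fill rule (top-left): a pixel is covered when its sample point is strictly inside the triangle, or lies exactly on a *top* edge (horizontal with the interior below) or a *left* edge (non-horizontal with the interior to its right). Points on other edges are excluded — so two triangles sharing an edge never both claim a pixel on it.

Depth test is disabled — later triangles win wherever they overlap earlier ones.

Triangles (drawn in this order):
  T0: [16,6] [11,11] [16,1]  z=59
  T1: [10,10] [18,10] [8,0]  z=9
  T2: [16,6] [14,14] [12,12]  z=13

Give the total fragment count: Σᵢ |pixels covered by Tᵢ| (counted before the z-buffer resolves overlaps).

T0:
  2·area = 25
  edge (16, 6)→(11, 11): d=(-5,5) right/bottom  bias=-1
  edge (11, 11)→(16, 1): d=(5,-10) top-left  bias=+0
  edge (16, 1)→(16, 6): d=(0,5) right/bottom  bias=-1
    (10,0)@(21, 1): e=[0,50,-25] → ·  [on edge]
    (7,1)@(15, 3): e=[20,0,5] → #  [on edge]
    (8,1)@(17, 3): e=[10,20,-5] → ·
    (9,1)@(19, 3): e=[0,40,-15] → ·  [on edge]
    (7,2)@(15, 5): e=[10,10,5] → #
    (8,2)@(17, 5): e=[0,30,-5] → ·  [on edge]
    (6,3)@(13, 7): e=[10,0,15] → #  [on edge]
    (7,3)@(15, 7): e=[0,20,5] → ·  [on edge]
    (6,4)@(13, 9): e=[0,10,15] → ·  [on edge]
    (5,5)@(11, 11): e=[0,0,25] → ·  [on edge]
    (4,6)@(9, 13): e=[0,-10,35] → ·  [on edge]
    (3,7)@(7, 15): e=[0,-20,45] → ·  [on edge]
    (4,7)@(9, 15): e=[-10,0,35] → ·  [on edge]
    (2,8)@(5, 17): e=[0,-30,55] → ·  [on edge]
    (1,9)@(3, 19): e=[0,-40,65] → ·  [on edge]
    (3,9)@(7, 19): e=[-20,0,45] → ·  [on edge]
  covered (3 px):
    · · · · · · · · · · ·
    · · · · · · · # · · ·
    · · · · · · · # · · ·
    · · · · · · # · · · ·
    · · · · · · · · · · ·
    · · · · · · · · · · ·
    · · · · · · · · · · ·
    · · · · · · · · · · ·
    · · · · · · · · · · ·
    · · · · · · · · · · ·
T1:
  2·area = 80  (B↔C swapped to make it positive)
  edge (10, 10)→(8, 0): d=(-2,-10) top-left  bias=+0
  edge (8, 0)→(18, 10): d=(10,10) right/bottom  bias=-1
  edge (18, 10)→(10, 10): d=(-8,0) right/bottom  bias=-1
    (4,0)@(9, 1): e=[8,0,72] → ·  [on edge]
    (4,1)@(9, 3): e=[4,20,56] → #
    (5,1)@(11, 3): e=[24,0,56] → ·  [on edge]
    (4,2)@(9, 5): e=[0,40,40] → #  [on edge]
    (5,2)@(11, 5): e=[20,20,40] → #
    (6,2)@(13, 5): e=[40,0,40] → ·  [on edge]
    (4,3)@(9, 7): e=[-4,60,24] → ·
    (5,3)@(11, 7): e=[16,40,24] → #
    (6,3)@(13, 7): e=[36,20,24] → #
    (7,3)@(15, 7): e=[56,0,24] → ·  [on edge]
    (5,4)@(11, 9): e=[12,60,8] → #
    (7,4)@(15, 9): e=[52,20,8] → #
    (8,4)@(17, 9): e=[72,0,8] → ·  [on edge]
    (9,5)@(19, 11): e=[88,0,-8] → ·  [on edge]
    (10,6)@(21, 13): e=[104,0,-24] → ·  [on edge]
    (5,7)@(11, 15): e=[0,120,-40] → ·  [on edge]
  covered (8 px):
    · · · · · · · · · · ·
    · · · · # · · · · · ·
    · · · · # # · · · · ·
    · · · · · # # · · · ·
    · · · · · # # # · · ·
    · · · · · · · · · · ·
    · · · · · · · · · · ·
    · · · · · · · · · · ·
    · · · · · · · · · · ·
    · · · · · · · · · · ·
T2:
  2·area = 20
  edge (16, 6)→(14, 14): d=(-2,8) right/bottom  bias=-1
  edge (14, 14)→(12, 12): d=(-2,-2) top-left  bias=+0
  edge (12, 12)→(16, 6): d=(4,-6) top-left  bias=+0
    (0,0)@(1, 1): e=[130,0,-110] → ·  [on edge]
    (1,1)@(3, 3): e=[110,0,-90] → ·  [on edge]
    (2,2)@(5, 5): e=[90,0,-70] → ·  [on edge]
    (3,3)@(7, 7): e=[70,0,-50] → ·  [on edge]
    (4,4)@(9, 9): e=[50,0,-30] → ·  [on edge]
    (7,4)@(15, 9): e=[2,12,6] → #
    (8,4)@(17, 9): e=[-14,16,18] → ·
    (5,5)@(11, 11): e=[30,0,-10] → ·  [on edge]
    (6,5)@(13, 11): e=[14,4,2] → #
    (7,5)@(15, 11): e=[-2,8,14] → ·
    (6,6)@(13, 13): e=[10,0,10] → #  [on edge]
    (7,6)@(15, 13): e=[-6,4,22] → ·
    (7,7)@(15, 15): e=[-10,0,30] → ·  [on edge]
    (8,8)@(17, 17): e=[-30,0,50] → ·  [on edge]
    (9,9)@(19, 19): e=[-50,0,70] → ·  [on edge]
  covered (3 px):
    · · · · · · · · · · ·
    · · · · · · · · · · ·
    · · · · · · · · · · ·
    · · · · · · · · · · ·
    · · · · · · · # · · ·
    · · · · · · # · · · ·
    · · · · · · # · · · ·
    · · · · · · · · · · ·
    · · · · · · · · · · ·
    · · · · · · · · · · ·

Result: 14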